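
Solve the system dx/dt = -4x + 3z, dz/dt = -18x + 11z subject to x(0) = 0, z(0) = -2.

Coefficient matrix A = [[-4, 3], [-18, 11]].
Characteristic polynomial det(A - λI) = λ^2 - 7λ + 10 = 0.
Eigenvalues λ = 5, 2.
For λ=5: (A-λI) row 1 is [-9, 3], so an eigenvector is (-1, -3).
For λ=2: (A-λI) row 1 is [-6, 3], so an eigenvector is (-1, -2).
General solution: K_1e^(5t)(-1,-3) + K_2e^(2t)(-1,-2).
Applying x(0)=0, z(0)=-2 gives K_1=2, K_2=-2.

x(t) = -2e^(5t) + 2e^(2t), z(t) = -6e^(5t) + 4e^(2t)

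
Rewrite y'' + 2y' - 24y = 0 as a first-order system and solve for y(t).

y(t) = C_1e^(4t) + C_2e^(-6t)

Let x_1 = y, x_2 = y'. Then x_1' = x_2 and x_2' = 24x_1 - 2x_2.
A = [[0,1],[24,-2]]; det(A-λI) = λ^2 + 2λ - 24.
Eigenvalues λ = 4, -6 with eigenvectors (1,4), (1,-6).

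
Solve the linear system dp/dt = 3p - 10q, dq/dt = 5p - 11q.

p(t) = -C_1e^(-4t)sin(t) - 3C_1e^(-4t)cos(t) - 3C_2e^(-4t)sin(t) + C_2e^(-4t)cos(t), q(t) = -C_1e^(-4t)sin(t) - 2C_1e^(-4t)cos(t) - 2C_2e^(-4t)sin(t) + C_2e^(-4t)cos(t)

Coefficient matrix A = [[3, -10], [5, -11]].
Characteristic polynomial det(A - λI) = λ^2 + 8λ + 17 = 0.
Eigenvalues λ = -4 ± i (complex conjugate pair).
For λ=-4+i: an eigenvector is (-3,-2) - i(-1,-1) = (-3 + i, -2 + i).
A real fundamental pair from Re and Im of e^((-4+i)t)v: X_1 = e^(-4t)(cos(t)·(-3,-2) + sin(t)·(-1,-1)), X_2 = e^(-4t)(sin(t)·(-3,-2) - cos(t)·(-1,-1)).
General solution: C_1X_1 + C_2X_2.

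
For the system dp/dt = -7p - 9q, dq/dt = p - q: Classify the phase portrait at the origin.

stable improper node

A = [[-7,-9],[1,-1]]; det(A-λI) = λ^2 + 8λ + 16.
repeated λ = -4 with a single eigenvector.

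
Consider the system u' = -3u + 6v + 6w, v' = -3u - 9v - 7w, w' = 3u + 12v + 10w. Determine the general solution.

u(t) = K_2e^(3t) + K_3e^(-3t), v(t) = -K_1e^(-2t) - 2K_2e^(3t) + 3K_3e^(-3t), w(t) = K_1e^(-2t) + 3K_2e^(3t) - 3K_3e^(-3t)

Coefficient matrix A = [[-3, 6, 6], [-3, -9, -7], [3, 12, 10]].
det(A - λI) = 0 gives eigenvalues λ = -2, 3, -3.
For λ=-2: eigenvector (0,-1,1).
For λ=3: eigenvector (1,-2,3).
For λ=-3: eigenvector (1,3,-3).
General solution: K_1e^(-2t)(0,-1,1) + K_2e^(3t)(1,-2,3) + K_3e^(-3t)(1,3,-3).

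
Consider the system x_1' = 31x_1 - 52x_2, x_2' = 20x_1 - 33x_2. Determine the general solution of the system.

Coefficient matrix A = [[31, -52], [20, -33]].
Characteristic polynomial det(A - λI) = λ^2 + 2λ + 17 = 0.
Eigenvalues λ = -1 ± 4i (complex conjugate pair).
For λ=-1+4i: an eigenvector is (-2,-1) - i(-3,-2) = (-2 + 3i, -1 + 2i).
A real fundamental pair from Re and Im of e^((-1+4i)t)v: X_1 = e^(-t)(cos(4t)·(-2,-1) + sin(4t)·(-3,-2)), X_2 = e^(-t)(sin(4t)·(-2,-1) - cos(4t)·(-3,-2)).
General solution: K_1X_1 + K_2X_2.

x_1(t) = -3K_1e^(-t)sin(4t) - 2K_1e^(-t)cos(4t) - 2K_2e^(-t)sin(4t) + 3K_2e^(-t)cos(4t), x_2(t) = -2K_1e^(-t)sin(4t) - K_1e^(-t)cos(4t) - K_2e^(-t)sin(4t) + 2K_2e^(-t)cos(4t)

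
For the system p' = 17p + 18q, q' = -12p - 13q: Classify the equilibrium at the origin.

A = [[17,18],[-12,-13]]; det(A-λI) = λ^2 - 4λ - 5.
λ = 5, -1: opposite signs.

saddle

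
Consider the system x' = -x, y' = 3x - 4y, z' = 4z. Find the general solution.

x(t) = c_1e^(-t), y(t) = c_1e^(-t) + c_3e^(-4t), z(t) = c_2e^(4t)

Coefficient matrix A = [[-1, 0, 0], [3, -4, 0], [0, 0, 4]].
det(A - λI) = 0 gives eigenvalues λ = -1, 4, -4.
For λ=-1: eigenvector (1,1,0).
For λ=4: eigenvector (0,0,1).
For λ=-4: eigenvector (0,1,0).
General solution: c_1e^(-t)(1,1,0) + c_2e^(4t)(0,0,1) + c_3e^(-4t)(0,1,0).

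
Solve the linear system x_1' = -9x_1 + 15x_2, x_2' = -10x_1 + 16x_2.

Coefficient matrix A = [[-9, 15], [-10, 16]].
Characteristic polynomial det(A - λI) = λ^2 - 7λ + 6 = 0.
Eigenvalues λ = 6, 1.
For λ=6: (A-λI) row 1 is [-15, 15], so an eigenvector is (1, 1).
For λ=1: (A-λI) row 1 is [-10, 15], so an eigenvector is (3, 2).
General solution: c_1e^(6t)(1,1) + c_2e^(t)(3,2).

x_1(t) = c_1e^(6t) + 3c_2e^(t), x_2(t) = c_1e^(6t) + 2c_2e^(t)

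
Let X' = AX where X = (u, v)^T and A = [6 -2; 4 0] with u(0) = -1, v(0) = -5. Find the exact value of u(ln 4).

A = [[6,-2],[4,0]]; eigenvalues λ = 2, 4.
Eigenvectors: (-1,-2) for λ=2, (1,1) for λ=4.
From the initial condition, c_1 = 4, c_2 = 3.
u(ln 4) = (4)(4^2)(-1) + (3)(4^4)(1) = 704.

704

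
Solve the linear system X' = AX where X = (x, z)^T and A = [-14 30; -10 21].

x(t) = -2c_1e^(t) - 3c_2e^(6t), z(t) = -c_1e^(t) - 2c_2e^(6t)

Coefficient matrix A = [[-14, 30], [-10, 21]].
Characteristic polynomial det(A - λI) = λ^2 - 7λ + 6 = 0.
Eigenvalues λ = 1, 6.
For λ=1: (A-λI) row 1 is [-15, 30], so an eigenvector is (-2, -1).
For λ=6: (A-λI) row 1 is [-20, 30], so an eigenvector is (-3, -2).
General solution: c_1e^(t)(-2,-1) + c_2e^(6t)(-3,-2).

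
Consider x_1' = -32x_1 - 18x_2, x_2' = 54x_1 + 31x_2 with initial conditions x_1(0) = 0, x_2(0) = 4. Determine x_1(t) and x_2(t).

Coefficient matrix A = [[-32, -18], [54, 31]].
Characteristic polynomial det(A - λI) = λ^2 + λ - 20 = 0.
Eigenvalues λ = 4, -5.
For λ=4: (A-λI) row 1 is [-36, -18], so an eigenvector is (1, -2).
For λ=-5: (A-λI) row 1 is [-27, -18], so an eigenvector is (2, -3).
General solution: K_1e^(4t)(1,-2) + K_2e^(-5t)(2,-3).
Applying x_1(0)=0, x_2(0)=4 gives K_1=-8, K_2=4.

x_1(t) = -8e^(4t) + 8e^(-5t), x_2(t) = 16e^(4t) - 12e^(-5t)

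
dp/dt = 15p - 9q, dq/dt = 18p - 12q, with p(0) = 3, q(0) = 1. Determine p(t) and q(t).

Coefficient matrix A = [[15, -9], [18, -12]].
Characteristic polynomial det(A - λI) = λ^2 - 3λ - 18 = 0.
Eigenvalues λ = -3, 6.
For λ=-3: (A-λI) row 1 is [18, -9], so an eigenvector is (1, 2).
For λ=6: (A-λI) row 1 is [9, -9], so an eigenvector is (1, 1).
General solution: C_1e^(-3t)(1,2) + C_2e^(6t)(1,1).
Applying p(0)=3, q(0)=1 gives C_1=-2, C_2=5.

p(t) = 5e^(6t) - 2e^(-3t), q(t) = 5e^(6t) - 4e^(-3t)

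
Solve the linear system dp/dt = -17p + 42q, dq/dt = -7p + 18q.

p(t) = -2K_1e^(4t) + 3K_2e^(-3t), q(t) = -K_1e^(4t) + K_2e^(-3t)

Coefficient matrix A = [[-17, 42], [-7, 18]].
Characteristic polynomial det(A - λI) = λ^2 - λ - 12 = 0.
Eigenvalues λ = 4, -3.
For λ=4: (A-λI) row 1 is [-21, 42], so an eigenvector is (-2, -1).
For λ=-3: (A-λI) row 1 is [-14, 42], so an eigenvector is (3, 1).
General solution: K_1e^(4t)(-2,-1) + K_2e^(-3t)(3,1).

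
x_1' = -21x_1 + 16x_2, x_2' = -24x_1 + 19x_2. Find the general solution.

x_1(t) = 2c_1e^(3t) + c_2e^(-5t), x_2(t) = 3c_1e^(3t) + c_2e^(-5t)

Coefficient matrix A = [[-21, 16], [-24, 19]].
Characteristic polynomial det(A - λI) = λ^2 + 2λ - 15 = 0.
Eigenvalues λ = 3, -5.
For λ=3: (A-λI) row 1 is [-24, 16], so an eigenvector is (2, 3).
For λ=-5: (A-λI) row 1 is [-16, 16], so an eigenvector is (1, 1).
General solution: c_1e^(3t)(2,3) + c_2e^(-5t)(1,1).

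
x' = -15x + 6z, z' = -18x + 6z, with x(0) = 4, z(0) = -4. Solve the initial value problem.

x(t) = -20e^(-3t) + 24e^(-6t), z(t) = -40e^(-3t) + 36e^(-6t)

Coefficient matrix A = [[-15, 6], [-18, 6]].
Characteristic polynomial det(A - λI) = λ^2 + 9λ + 18 = 0.
Eigenvalues λ = -6, -3.
For λ=-6: (A-λI) row 1 is [-9, 6], so an eigenvector is (2, 3).
For λ=-3: (A-λI) row 1 is [-12, 6], so an eigenvector is (1, 2).
General solution: c_1e^(-6t)(2,3) + c_2e^(-3t)(1,2).
Applying x(0)=4, z(0)=-4 gives c_1=12, c_2=-20.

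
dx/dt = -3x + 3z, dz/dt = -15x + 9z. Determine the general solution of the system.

x(t) = K_1e^(3t)cos(3t) + K_2e^(3t)sin(3t), z(t) = -K_1e^(3t)sin(3t) + 2K_1e^(3t)cos(3t) + 2K_2e^(3t)sin(3t) + K_2e^(3t)cos(3t)

Coefficient matrix A = [[-3, 3], [-15, 9]].
Characteristic polynomial det(A - λI) = λ^2 - 6λ + 18 = 0.
Eigenvalues λ = 3 ± 3i (complex conjugate pair).
For λ=3+3i: an eigenvector is (1,2) - i(0,-1) = (1, 2 + i).
A real fundamental pair from Re and Im of e^((3+3i)t)v: X_1 = e^(3t)(cos(3t)·(1,2) + sin(3t)·(0,-1)), X_2 = e^(3t)(sin(3t)·(1,2) - cos(3t)·(0,-1)).
General solution: K_1X_1 + K_2X_2.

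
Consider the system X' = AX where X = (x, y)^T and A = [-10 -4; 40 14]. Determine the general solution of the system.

Coefficient matrix A = [[-10, -4], [40, 14]].
Characteristic polynomial det(A - λI) = λ^2 - 4λ + 20 = 0.
Eigenvalues λ = 2 ± 4i (complex conjugate pair).
For λ=2+4i: an eigenvector is (0,-1) - i(1,-3) = (0 - i, -1 + 3i).
A real fundamental pair from Re and Im of e^((2+4i)t)v: X_1 = e^(2t)(cos(4t)·(0,-1) + sin(4t)·(1,-3)), X_2 = e^(2t)(sin(4t)·(0,-1) - cos(4t)·(1,-3)).
General solution: C_1X_1 + C_2X_2.

x(t) = C_1e^(2t)sin(4t) - C_2e^(2t)cos(4t), y(t) = -3C_1e^(2t)sin(4t) - C_1e^(2t)cos(4t) - C_2e^(2t)sin(4t) + 3C_2e^(2t)cos(4t)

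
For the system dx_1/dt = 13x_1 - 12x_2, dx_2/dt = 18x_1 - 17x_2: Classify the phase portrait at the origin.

saddle

A = [[13,-12],[18,-17]]; det(A-λI) = λ^2 + 4λ - 5.
λ = -5, 1: opposite signs.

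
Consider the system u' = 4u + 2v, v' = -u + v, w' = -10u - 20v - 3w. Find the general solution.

u(t) = -2C_1e^(3t) - C_2e^(2t), v(t) = C_1e^(3t) + C_2e^(2t), w(t) = -2C_2e^(2t) + C_3e^(-3t)

Coefficient matrix A = [[4, 2, 0], [-1, 1, 0], [-10, -20, -3]].
det(A - λI) = 0 gives eigenvalues λ = 3, 2, -3.
For λ=3: eigenvector (-2,1,0).
For λ=2: eigenvector (-1,1,-2).
For λ=-3: eigenvector (0,0,1).
General solution: C_1e^(3t)(-2,1,0) + C_2e^(2t)(-1,1,-2) + C_3e^(-3t)(0,0,1).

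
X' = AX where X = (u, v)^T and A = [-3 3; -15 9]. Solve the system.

Coefficient matrix A = [[-3, 3], [-15, 9]].
Characteristic polynomial det(A - λI) = λ^2 - 6λ + 18 = 0.
Eigenvalues λ = 3 ± 3i (complex conjugate pair).
For λ=3+3i: an eigenvector is (1,2) - i(0,-1) = (1, 2 + i).
A real fundamental pair from Re and Im of e^((3+3i)t)v: X_1 = e^(3t)(cos(3t)·(1,2) + sin(3t)·(0,-1)), X_2 = e^(3t)(sin(3t)·(1,2) - cos(3t)·(0,-1)).
General solution: C_1X_1 + C_2X_2.

u(t) = C_1e^(3t)cos(3t) + C_2e^(3t)sin(3t), v(t) = -C_1e^(3t)sin(3t) + 2C_1e^(3t)cos(3t) + 2C_2e^(3t)sin(3t) + C_2e^(3t)cos(3t)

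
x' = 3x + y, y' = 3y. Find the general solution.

Coefficient matrix A = [[3, 1], [0, 3]].
Characteristic polynomial det(A - λI) = λ^2 - 6λ + 9 = 0.
Single eigenvalue λ = 3 with algebraic multiplicity 2.
Eigenvector v = (-1,0); generalized eigenvector w with (A-λI)w=v is (2,-1).
General solution: e^(3t)[c_1·v + c_2·(t·v + w)].

x(t) = -c_1e^(3t) - c_2te^(3t) + 2c_2e^(3t), y(t) = -c_2e^(3t)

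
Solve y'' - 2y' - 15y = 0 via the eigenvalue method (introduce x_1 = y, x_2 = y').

y(t) = C_1e^(5t) + C_2e^(-3t)

Let x_1 = y, x_2 = y'. Then x_1' = x_2 and x_2' = 15x_1 + 2x_2.
A = [[0,1],[15,2]]; det(A-λI) = λ^2 - 2λ - 15.
Eigenvalues λ = 5, -3 with eigenvectors (1,5), (1,-3).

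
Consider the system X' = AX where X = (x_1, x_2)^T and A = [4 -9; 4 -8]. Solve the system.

x_1(t) = -3C_1e^(-2t) - 3C_2te^(-2t) + C_2e^(-2t), x_2(t) = -2C_1e^(-2t) - 2C_2te^(-2t) + C_2e^(-2t)

Coefficient matrix A = [[4, -9], [4, -8]].
Characteristic polynomial det(A - λI) = λ^2 + 4λ + 4 = 0.
Single eigenvalue λ = -2 with algebraic multiplicity 2.
Eigenvector v = (-3,-2); generalized eigenvector w with (A-λI)w=v is (1,1).
General solution: e^(-2t)[C_1·v + C_2·(t·v + w)].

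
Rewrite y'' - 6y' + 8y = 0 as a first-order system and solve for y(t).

y(t) = C_1e^(4t) + C_2e^(2t)

Let x_1 = y, x_2 = y'. Then x_1' = x_2 and x_2' = -8x_1 + 6x_2.
A = [[0,1],[-8,6]]; det(A-λI) = λ^2 - 6λ + 8.
Eigenvalues λ = 4, 2 with eigenvectors (1,4), (1,2).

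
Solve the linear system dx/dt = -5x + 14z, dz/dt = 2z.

Coefficient matrix A = [[-5, 14], [0, 2]].
Characteristic polynomial det(A - λI) = λ^2 + 3λ - 10 = 0.
Eigenvalues λ = 2, -5.
For λ=2: (A-λI) row 1 is [-7, 14], so an eigenvector is (-2, -1).
For λ=-5: (A-λI) row 1 is [0, 14], so an eigenvector is (1, 0).
General solution: c_1e^(2t)(-2,-1) + c_2e^(-5t)(1,0).

x(t) = -2c_1e^(2t) + c_2e^(-5t), z(t) = -c_1e^(2t)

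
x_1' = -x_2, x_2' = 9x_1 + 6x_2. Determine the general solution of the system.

Coefficient matrix A = [[0, -1], [9, 6]].
Characteristic polynomial det(A - λI) = λ^2 - 6λ + 9 = 0.
Single eigenvalue λ = 3 with algebraic multiplicity 2.
Eigenvector v = (1,-3); generalized eigenvector w with (A-λI)w=v is (-1,2).
General solution: e^(3t)[K_1·v + K_2·(t·v + w)].

x_1(t) = K_1e^(3t) + K_2te^(3t) - K_2e^(3t), x_2(t) = -3K_1e^(3t) - 3K_2te^(3t) + 2K_2e^(3t)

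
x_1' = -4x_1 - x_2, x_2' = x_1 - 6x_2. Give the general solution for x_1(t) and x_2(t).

x_1(t) = -c_1e^(-5t) - c_2te^(-5t), x_2(t) = -c_1e^(-5t) - c_2te^(-5t) + c_2e^(-5t)

Coefficient matrix A = [[-4, -1], [1, -6]].
Characteristic polynomial det(A - λI) = λ^2 + 10λ + 25 = 0.
Single eigenvalue λ = -5 with algebraic multiplicity 2.
Eigenvector v = (-1,-1); generalized eigenvector w with (A-λI)w=v is (0,1).
General solution: e^(-5t)[c_1·v + c_2·(t·v + w)].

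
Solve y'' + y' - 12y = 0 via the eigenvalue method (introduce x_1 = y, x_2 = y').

y(t) = K_1e^(-4t) + K_2e^(3t)

Let x_1 = y, x_2 = y'. Then x_1' = x_2 and x_2' = 12x_1 - x_2.
A = [[0,1],[12,-1]]; det(A-λI) = λ^2 + λ - 12.
Eigenvalues λ = -4, 3 with eigenvectors (1,-4), (1,3).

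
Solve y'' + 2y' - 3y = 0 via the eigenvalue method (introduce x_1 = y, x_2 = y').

y(t) = C_1e^(t) + C_2e^(-3t)

Let x_1 = y, x_2 = y'. Then x_1' = x_2 and x_2' = 3x_1 - 2x_2.
A = [[0,1],[3,-2]]; det(A-λI) = λ^2 + 2λ - 3.
Eigenvalues λ = 1, -3 with eigenvectors (1,1), (1,-3).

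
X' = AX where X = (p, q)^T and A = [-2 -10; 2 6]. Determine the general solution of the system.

Coefficient matrix A = [[-2, -10], [2, 6]].
Characteristic polynomial det(A - λI) = λ^2 - 4λ + 8 = 0.
Eigenvalues λ = 2 ± 2i (complex conjugate pair).
For λ=2+2i: an eigenvector is (-2,1) - i(-1,0) = (-2 + i, 1).
A real fundamental pair from Re and Im of e^((2+2i)t)v: X_1 = e^(2t)(cos(2t)·(-2,1) + sin(2t)·(-1,0)), X_2 = e^(2t)(sin(2t)·(-2,1) - cos(2t)·(-1,0)).
General solution: K_1X_1 + K_2X_2.

p(t) = -K_1e^(2t)sin(2t) - 2K_1e^(2t)cos(2t) - 2K_2e^(2t)sin(2t) + K_2e^(2t)cos(2t), q(t) = K_1e^(2t)cos(2t) + K_2e^(2t)sin(2t)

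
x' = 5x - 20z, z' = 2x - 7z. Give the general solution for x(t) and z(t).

Coefficient matrix A = [[5, -20], [2, -7]].
Characteristic polynomial det(A - λI) = λ^2 + 2λ + 5 = 0.
Eigenvalues λ = -1 ± 2i (complex conjugate pair).
For λ=-1+2i: an eigenvector is (-3,-1) - i(1,0) = (-3 - i, -1).
A real fundamental pair from Re and Im of e^((-1+2i)t)v: X_1 = e^(-t)(cos(2t)·(-3,-1) + sin(2t)·(1,0)), X_2 = e^(-t)(sin(2t)·(-3,-1) - cos(2t)·(1,0)).
General solution: K_1X_1 + K_2X_2.

x(t) = K_1e^(-t)sin(2t) - 3K_1e^(-t)cos(2t) - 3K_2e^(-t)sin(2t) - K_2e^(-t)cos(2t), z(t) = -K_1e^(-t)cos(2t) - K_2e^(-t)sin(2t)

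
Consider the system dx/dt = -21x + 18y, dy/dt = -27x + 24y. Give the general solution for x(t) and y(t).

x(t) = c_1e^(-3t) + 2c_2e^(6t), y(t) = c_1e^(-3t) + 3c_2e^(6t)

Coefficient matrix A = [[-21, 18], [-27, 24]].
Characteristic polynomial det(A - λI) = λ^2 - 3λ - 18 = 0.
Eigenvalues λ = -3, 6.
For λ=-3: (A-λI) row 1 is [-18, 18], so an eigenvector is (1, 1).
For λ=6: (A-λI) row 1 is [-27, 18], so an eigenvector is (2, 3).
General solution: c_1e^(-3t)(1,1) + c_2e^(6t)(2,3).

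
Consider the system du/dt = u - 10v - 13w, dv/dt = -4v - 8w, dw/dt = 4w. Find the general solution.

Coefficient matrix A = [[1, -10, -13], [0, -4, -8], [0, 0, 4]].
det(A - λI) = 0 gives eigenvalues λ = -4, 1, 4.
For λ=-4: eigenvector (2,1,0).
For λ=1: eigenvector (1,0,0).
For λ=4: eigenvector (-1,-1,1).
General solution: c_1e^(-4t)(2,1,0) + c_2e^(t)(1,0,0) + c_3e^(4t)(-1,-1,1).

u(t) = 2c_1e^(-4t) + c_2e^(t) - c_3e^(4t), v(t) = c_1e^(-4t) - c_3e^(4t), w(t) = c_3e^(4t)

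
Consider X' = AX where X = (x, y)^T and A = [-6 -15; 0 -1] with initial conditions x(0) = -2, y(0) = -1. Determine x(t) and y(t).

Coefficient matrix A = [[-6, -15], [0, -1]].
Characteristic polynomial det(A - λI) = λ^2 + 7λ + 6 = 0.
Eigenvalues λ = -6, -1.
For λ=-6: (A-λI) row 1 is [0, -15], so an eigenvector is (-1, 0).
For λ=-1: (A-λI) row 1 is [-5, -15], so an eigenvector is (3, -1).
General solution: C_1e^(-6t)(-1,0) + C_2e^(-t)(3,-1).
Applying x(0)=-2, y(0)=-1 gives C_1=5, C_2=1.

x(t) = 3e^(-t) - 5e^(-6t), y(t) = -e^(-t)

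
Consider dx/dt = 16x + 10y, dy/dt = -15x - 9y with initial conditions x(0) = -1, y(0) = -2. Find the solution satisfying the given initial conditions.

Coefficient matrix A = [[16, 10], [-15, -9]].
Characteristic polynomial det(A - λI) = λ^2 - 7λ + 6 = 0.
Eigenvalues λ = 6, 1.
For λ=6: (A-λI) row 1 is [10, 10], so an eigenvector is (-1, 1).
For λ=1: (A-λI) row 1 is [15, 10], so an eigenvector is (2, -3).
General solution: c_1e^(6t)(-1,1) + c_2e^(t)(2,-3).
Applying x(0)=-1, y(0)=-2 gives c_1=7, c_2=3.

x(t) = -7e^(6t) + 6e^(t), y(t) = 7e^(6t) - 9e^(t)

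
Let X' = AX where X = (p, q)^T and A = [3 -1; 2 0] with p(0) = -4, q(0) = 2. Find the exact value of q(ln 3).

-54

A = [[3,-1],[2,0]]; eigenvalues λ = 2, 1.
Eigenvectors: (1,1) for λ=2, (1,2) for λ=1.
From the initial condition, c_1 = -10, c_2 = 6.
q(ln 3) = (-10)(3^2)(1) + (6)(3^1)(2) = -54.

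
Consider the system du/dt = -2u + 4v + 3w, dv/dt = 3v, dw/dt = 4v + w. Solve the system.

u(t) = C_1e^(t) + 2C_2e^(3t) + C_3e^(-2t), v(t) = C_2e^(3t), w(t) = C_1e^(t) + 2C_2e^(3t)

Coefficient matrix A = [[-2, 4, 3], [0, 3, 0], [0, 4, 1]].
det(A - λI) = 0 gives eigenvalues λ = 1, 3, -2.
For λ=1: eigenvector (1,0,1).
For λ=3: eigenvector (2,1,2).
For λ=-2: eigenvector (1,0,0).
General solution: C_1e^(t)(1,0,1) + C_2e^(3t)(2,1,2) + C_3e^(-2t)(1,0,0).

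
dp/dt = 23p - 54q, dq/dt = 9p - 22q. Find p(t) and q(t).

p(t) = 2c_1e^(-4t) + 3c_2e^(5t), q(t) = c_1e^(-4t) + c_2e^(5t)

Coefficient matrix A = [[23, -54], [9, -22]].
Characteristic polynomial det(A - λI) = λ^2 - λ - 20 = 0.
Eigenvalues λ = -4, 5.
For λ=-4: (A-λI) row 1 is [27, -54], so an eigenvector is (2, 1).
For λ=5: (A-λI) row 1 is [18, -54], so an eigenvector is (3, 1).
General solution: c_1e^(-4t)(2,1) + c_2e^(5t)(3,1).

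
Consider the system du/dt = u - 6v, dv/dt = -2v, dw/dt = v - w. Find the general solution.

u(t) = 2C_1e^(-2t) + C_2e^(t), v(t) = C_1e^(-2t), w(t) = -C_1e^(-2t) + C_3e^(-t)

Coefficient matrix A = [[1, -6, 0], [0, -2, 0], [0, 1, -1]].
det(A - λI) = 0 gives eigenvalues λ = -2, 1, -1.
For λ=-2: eigenvector (2,1,-1).
For λ=1: eigenvector (1,0,0).
For λ=-1: eigenvector (0,0,1).
General solution: C_1e^(-2t)(2,1,-1) + C_2e^(t)(1,0,0) + C_3e^(-t)(0,0,1).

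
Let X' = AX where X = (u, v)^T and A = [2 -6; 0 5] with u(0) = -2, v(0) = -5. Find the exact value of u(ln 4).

10048

A = [[2,-6],[0,5]]; eigenvalues λ = 5, 2.
Eigenvectors: (2,-1) for λ=5, (-1,0) for λ=2.
From the initial condition, c_1 = 5, c_2 = 12.
u(ln 4) = (5)(4^5)(2) + (12)(4^2)(-1) = 10048.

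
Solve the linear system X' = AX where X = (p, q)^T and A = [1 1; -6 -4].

p(t) = C_1e^(-t) - C_2e^(-2t), q(t) = -2C_1e^(-t) + 3C_2e^(-2t)

Coefficient matrix A = [[1, 1], [-6, -4]].
Characteristic polynomial det(A - λI) = λ^2 + 3λ + 2 = 0.
Eigenvalues λ = -1, -2.
For λ=-1: (A-λI) row 1 is [2, 1], so an eigenvector is (1, -2).
For λ=-2: (A-λI) row 1 is [3, 1], so an eigenvector is (-1, 3).
General solution: C_1e^(-t)(1,-2) + C_2e^(-2t)(-1,3).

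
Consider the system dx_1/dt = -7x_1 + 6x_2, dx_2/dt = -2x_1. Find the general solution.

Coefficient matrix A = [[-7, 6], [-2, 0]].
Characteristic polynomial det(A - λI) = λ^2 + 7λ + 12 = 0.
Eigenvalues λ = -3, -4.
For λ=-3: (A-λI) row 1 is [-4, 6], so an eigenvector is (-3, -2).
For λ=-4: (A-λI) row 1 is [-3, 6], so an eigenvector is (2, 1).
General solution: K_1e^(-3t)(-3,-2) + K_2e^(-4t)(2,1).

x_1(t) = -3K_1e^(-3t) + 2K_2e^(-4t), x_2(t) = -2K_1e^(-3t) + K_2e^(-4t)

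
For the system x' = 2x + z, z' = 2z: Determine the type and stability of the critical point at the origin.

unstable improper node

A = [[2,1],[0,2]]; det(A-λI) = λ^2 - 4λ + 4.
repeated λ = 2 with a single eigenvector.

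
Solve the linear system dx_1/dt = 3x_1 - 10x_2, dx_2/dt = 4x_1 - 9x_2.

Coefficient matrix A = [[3, -10], [4, -9]].
Characteristic polynomial det(A - λI) = λ^2 + 6λ + 13 = 0.
Eigenvalues λ = -3 ± 2i (complex conjugate pair).
For λ=-3+2i: an eigenvector is (1,1) - i(-2,-1) = (1 + 2i, 1 + i).
A real fundamental pair from Re and Im of e^((-3+2i)t)v: X_1 = e^(-3t)(cos(2t)·(1,1) + sin(2t)·(-2,-1)), X_2 = e^(-3t)(sin(2t)·(1,1) - cos(2t)·(-2,-1)).
General solution: C_1X_1 + C_2X_2.

x_1(t) = -2C_1e^(-3t)sin(2t) + C_1e^(-3t)cos(2t) + C_2e^(-3t)sin(2t) + 2C_2e^(-3t)cos(2t), x_2(t) = -C_1e^(-3t)sin(2t) + C_1e^(-3t)cos(2t) + C_2e^(-3t)sin(2t) + C_2e^(-3t)cos(2t)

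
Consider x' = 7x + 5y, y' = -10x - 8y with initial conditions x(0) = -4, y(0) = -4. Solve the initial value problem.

x(t) = -12e^(2t) + 8e^(-3t), y(t) = 12e^(2t) - 16e^(-3t)

Coefficient matrix A = [[7, 5], [-10, -8]].
Characteristic polynomial det(A - λI) = λ^2 + λ - 6 = 0.
Eigenvalues λ = -3, 2.
For λ=-3: (A-λI) row 1 is [10, 5], so an eigenvector is (1, -2).
For λ=2: (A-λI) row 1 is [5, 5], so an eigenvector is (1, -1).
General solution: K_1e^(-3t)(1,-2) + K_2e^(2t)(1,-1).
Applying x(0)=-4, y(0)=-4 gives K_1=8, K_2=-12.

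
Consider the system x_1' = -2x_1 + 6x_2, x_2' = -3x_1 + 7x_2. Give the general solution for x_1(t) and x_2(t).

Coefficient matrix A = [[-2, 6], [-3, 7]].
Characteristic polynomial det(A - λI) = λ^2 - 5λ + 4 = 0.
Eigenvalues λ = 4, 1.
For λ=4: (A-λI) row 1 is [-6, 6], so an eigenvector is (-1, -1).
For λ=1: (A-λI) row 1 is [-3, 6], so an eigenvector is (2, 1).
General solution: K_1e^(4t)(-1,-1) + K_2e^(t)(2,1).

x_1(t) = -K_1e^(4t) + 2K_2e^(t), x_2(t) = -K_1e^(4t) + K_2e^(t)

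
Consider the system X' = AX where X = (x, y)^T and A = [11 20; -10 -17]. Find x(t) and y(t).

Coefficient matrix A = [[11, 20], [-10, -17]].
Characteristic polynomial det(A - λI) = λ^2 + 6λ + 13 = 0.
Eigenvalues λ = -3 ± 2i (complex conjugate pair).
For λ=-3+2i: an eigenvector is (-1,1) - i(3,-2) = (-1 - 3i, 1 + 2i).
A real fundamental pair from Re and Im of e^((-3+2i)t)v: X_1 = e^(-3t)(cos(2t)·(-1,1) + sin(2t)·(3,-2)), X_2 = e^(-3t)(sin(2t)·(-1,1) - cos(2t)·(3,-2)).
General solution: c_1X_1 + c_2X_2.

x(t) = 3c_1e^(-3t)sin(2t) - c_1e^(-3t)cos(2t) - c_2e^(-3t)sin(2t) - 3c_2e^(-3t)cos(2t), y(t) = -2c_1e^(-3t)sin(2t) + c_1e^(-3t)cos(2t) + c_2e^(-3t)sin(2t) + 2c_2e^(-3t)cos(2t)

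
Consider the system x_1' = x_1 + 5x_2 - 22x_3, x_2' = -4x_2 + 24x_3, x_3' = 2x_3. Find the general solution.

Coefficient matrix A = [[1, 5, -22], [0, -4, 24], [0, 0, 2]].
det(A - λI) = 0 gives eigenvalues λ = 1, -4, 2.
For λ=1: eigenvector (1,0,0).
For λ=-4: eigenvector (-1,1,0).
For λ=2: eigenvector (-2,4,1).
General solution: c_1e^(t)(1,0,0) + c_2e^(-4t)(-1,1,0) + c_3e^(2t)(-2,4,1).

x_1(t) = c_1e^(t) - c_2e^(-4t) - 2c_3e^(2t), x_2(t) = c_2e^(-4t) + 4c_3e^(2t), x_3(t) = c_3e^(2t)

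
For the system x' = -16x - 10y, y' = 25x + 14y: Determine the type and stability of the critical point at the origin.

A = [[-16,-10],[25,14]]; det(A-λI) = λ^2 + 2λ + 26.
λ = -1 ± 5i: negative real part.

stable spiral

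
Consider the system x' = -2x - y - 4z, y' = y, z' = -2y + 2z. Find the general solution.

x(t) = K_1e^(-2t) + K_2e^(2t) - 3K_3e^(t), y(t) = K_3e^(t), z(t) = -K_2e^(2t) + 2K_3e^(t)

Coefficient matrix A = [[-2, -1, -4], [0, 1, 0], [0, -2, 2]].
det(A - λI) = 0 gives eigenvalues λ = -2, 2, 1.
For λ=-2: eigenvector (1,0,0).
For λ=2: eigenvector (1,0,-1).
For λ=1: eigenvector (-3,1,2).
General solution: K_1e^(-2t)(1,0,0) + K_2e^(2t)(1,0,-1) + K_3e^(t)(-3,1,2).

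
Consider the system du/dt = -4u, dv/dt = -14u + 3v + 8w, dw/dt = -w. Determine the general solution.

Coefficient matrix A = [[-4, 0, 0], [-14, 3, 8], [0, 0, -1]].
det(A - λI) = 0 gives eigenvalues λ = -4, 3, -1.
For λ=-4: eigenvector (1,2,0).
For λ=3: eigenvector (0,1,0).
For λ=-1: eigenvector (0,-2,1).
General solution: K_1e^(-4t)(1,2,0) + K_2e^(3t)(0,1,0) + K_3e^(-t)(0,-2,1).

u(t) = K_1e^(-4t), v(t) = 2K_1e^(-4t) + K_2e^(3t) - 2K_3e^(-t), w(t) = K_3e^(-t)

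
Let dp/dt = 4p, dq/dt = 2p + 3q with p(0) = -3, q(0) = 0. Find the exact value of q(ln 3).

A = [[4,0],[2,3]]; eigenvalues λ = 3, 4.
Eigenvectors: (0,-1) for λ=3, (-1,-2) for λ=4.
From the initial condition, c_1 = -6, c_2 = 3.
q(ln 3) = (-6)(3^3)(-1) + (3)(3^4)(-2) = -324.

-324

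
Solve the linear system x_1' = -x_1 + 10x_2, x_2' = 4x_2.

Coefficient matrix A = [[-1, 10], [0, 4]].
Characteristic polynomial det(A - λI) = λ^2 - 3λ - 4 = 0.
Eigenvalues λ = 4, -1.
For λ=4: (A-λI) row 1 is [-5, 10], so an eigenvector is (2, 1).
For λ=-1: (A-λI) row 1 is [0, 10], so an eigenvector is (1, 0).
General solution: C_1e^(4t)(2,1) + C_2e^(-t)(1,0).

x_1(t) = 2C_1e^(4t) + C_2e^(-t), x_2(t) = C_1e^(4t)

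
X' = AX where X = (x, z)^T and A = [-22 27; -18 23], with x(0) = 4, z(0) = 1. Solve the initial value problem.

Coefficient matrix A = [[-22, 27], [-18, 23]].
Characteristic polynomial det(A - λI) = λ^2 - λ - 20 = 0.
Eigenvalues λ = 5, -4.
For λ=5: (A-λI) row 1 is [-27, 27], so an eigenvector is (1, 1).
For λ=-4: (A-λI) row 1 is [-18, 27], so an eigenvector is (-3, -2).
General solution: C_1e^(5t)(1,1) + C_2e^(-4t)(-3,-2).
Applying x(0)=4, z(0)=1 gives C_1=-5, C_2=-3.

x(t) = -5e^(5t) + 9e^(-4t), z(t) = -5e^(5t) + 6e^(-4t)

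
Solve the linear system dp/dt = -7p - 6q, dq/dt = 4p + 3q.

p(t) = K_1e^(-t) + 3K_2e^(-3t), q(t) = -K_1e^(-t) - 2K_2e^(-3t)

Coefficient matrix A = [[-7, -6], [4, 3]].
Characteristic polynomial det(A - λI) = λ^2 + 4λ + 3 = 0.
Eigenvalues λ = -1, -3.
For λ=-1: (A-λI) row 1 is [-6, -6], so an eigenvector is (1, -1).
For λ=-3: (A-λI) row 1 is [-4, -6], so an eigenvector is (3, -2).
General solution: K_1e^(-t)(1,-1) + K_2e^(-3t)(3,-2).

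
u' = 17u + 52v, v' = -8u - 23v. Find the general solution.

Coefficient matrix A = [[17, 52], [-8, -23]].
Characteristic polynomial det(A - λI) = λ^2 + 6λ + 25 = 0.
Eigenvalues λ = -3 ± 4i (complex conjugate pair).
For λ=-3+4i: an eigenvector is (3,-1) - i(2,-1) = (3 - 2i, -1 + i).
A real fundamental pair from Re and Im of e^((-3+4i)t)v: X_1 = e^(-3t)(cos(4t)·(3,-1) + sin(4t)·(2,-1)), X_2 = e^(-3t)(sin(4t)·(3,-1) - cos(4t)·(2,-1)).
General solution: K_1X_1 + K_2X_2.

u(t) = 2K_1e^(-3t)sin(4t) + 3K_1e^(-3t)cos(4t) + 3K_2e^(-3t)sin(4t) - 2K_2e^(-3t)cos(4t), v(t) = -K_1e^(-3t)sin(4t) - K_1e^(-3t)cos(4t) - K_2e^(-3t)sin(4t) + K_2e^(-3t)cos(4t)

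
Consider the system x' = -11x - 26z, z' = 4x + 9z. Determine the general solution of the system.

x(t) = -3K_1e^(-t)sin(2t) - 2K_1e^(-t)cos(2t) - 2K_2e^(-t)sin(2t) + 3K_2e^(-t)cos(2t), z(t) = K_1e^(-t)sin(2t) + K_1e^(-t)cos(2t) + K_2e^(-t)sin(2t) - K_2e^(-t)cos(2t)

Coefficient matrix A = [[-11, -26], [4, 9]].
Characteristic polynomial det(A - λI) = λ^2 + 2λ + 5 = 0.
Eigenvalues λ = -1 ± 2i (complex conjugate pair).
For λ=-1+2i: an eigenvector is (-2,1) - i(-3,1) = (-2 + 3i, 1 - i).
A real fundamental pair from Re and Im of e^((-1+2i)t)v: X_1 = e^(-t)(cos(2t)·(-2,1) + sin(2t)·(-3,1)), X_2 = e^(-t)(sin(2t)·(-2,1) - cos(2t)·(-3,1)).
General solution: K_1X_1 + K_2X_2.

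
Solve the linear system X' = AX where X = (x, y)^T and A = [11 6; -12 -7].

x(t) = -C_1e^(5t) - C_2e^(-t), y(t) = C_1e^(5t) + 2C_2e^(-t)

Coefficient matrix A = [[11, 6], [-12, -7]].
Characteristic polynomial det(A - λI) = λ^2 - 4λ - 5 = 0.
Eigenvalues λ = 5, -1.
For λ=5: (A-λI) row 1 is [6, 6], so an eigenvector is (-1, 1).
For λ=-1: (A-λI) row 1 is [12, 6], so an eigenvector is (-1, 2).
General solution: C_1e^(5t)(-1,1) + C_2e^(-t)(-1,2).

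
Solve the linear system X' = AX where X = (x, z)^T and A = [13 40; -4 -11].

Coefficient matrix A = [[13, 40], [-4, -11]].
Characteristic polynomial det(A - λI) = λ^2 - 2λ + 17 = 0.
Eigenvalues λ = 1 ± 4i (complex conjugate pair).
For λ=1+4i: an eigenvector is (3,-1) - i(-1,0) = (3 + i, -1).
A real fundamental pair from Re and Im of e^((1+4i)t)v: X_1 = e^(t)(cos(4t)·(3,-1) + sin(4t)·(-1,0)), X_2 = e^(t)(sin(4t)·(3,-1) - cos(4t)·(-1,0)).
General solution: c_1X_1 + c_2X_2.

x(t) = -c_1e^(t)sin(4t) + 3c_1e^(t)cos(4t) + 3c_2e^(t)sin(4t) + c_2e^(t)cos(4t), z(t) = -c_1e^(t)cos(4t) - c_2e^(t)sin(4t)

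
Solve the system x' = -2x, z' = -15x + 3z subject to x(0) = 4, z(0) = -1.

x(t) = 4e^(-2t), z(t) = -13e^(3t) + 12e^(-2t)

Coefficient matrix A = [[-2, 0], [-15, 3]].
Characteristic polynomial det(A - λI) = λ^2 - λ - 6 = 0.
Eigenvalues λ = 3, -2.
For λ=3: (A-λI) row 1 is [-5, 0], so an eigenvector is (0, 1).
For λ=-2: (A-λI) row 2 is [-15, 5], so an eigenvector is (1, 3).
General solution: K_1e^(3t)(0,1) + K_2e^(-2t)(1,3).
Applying x(0)=4, z(0)=-1 gives K_1=-13, K_2=4.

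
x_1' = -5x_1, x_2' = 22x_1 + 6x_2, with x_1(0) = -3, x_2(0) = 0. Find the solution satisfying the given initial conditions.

x_1(t) = -3e^(-5t), x_2(t) = -6e^(6t) + 6e^(-5t)

Coefficient matrix A = [[-5, 0], [22, 6]].
Characteristic polynomial det(A - λI) = λ^2 - λ - 30 = 0.
Eigenvalues λ = 6, -5.
For λ=6: (A-λI) row 1 is [-11, 0], so an eigenvector is (0, -1).
For λ=-5: (A-λI) row 2 is [22, 11], so an eigenvector is (-1, 2).
General solution: C_1e^(6t)(0,-1) + C_2e^(-5t)(-1,2).
Applying x_1(0)=-3, x_2(0)=0 gives C_1=6, C_2=3.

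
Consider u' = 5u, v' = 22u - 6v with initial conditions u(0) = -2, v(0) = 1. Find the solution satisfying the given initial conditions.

Coefficient matrix A = [[5, 0], [22, -6]].
Characteristic polynomial det(A - λI) = λ^2 + λ - 30 = 0.
Eigenvalues λ = -6, 5.
For λ=-6: (A-λI) row 1 is [11, 0], so an eigenvector is (0, 1).
For λ=5: (A-λI) row 2 is [22, -11], so an eigenvector is (1, 2).
General solution: C_1e^(-6t)(0,1) + C_2e^(5t)(1,2).
Applying u(0)=-2, v(0)=1 gives C_1=5, C_2=-2.

u(t) = -2e^(5t), v(t) = -4e^(5t) + 5e^(-6t)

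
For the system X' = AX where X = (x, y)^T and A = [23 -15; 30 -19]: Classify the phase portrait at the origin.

A = [[23,-15],[30,-19]]; det(A-λI) = λ^2 - 4λ + 13.
λ = 2 ± 3i: positive real part.

unstable spiral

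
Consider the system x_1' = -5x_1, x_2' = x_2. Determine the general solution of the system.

x_1(t) = -c_2e^(-5t), x_2(t) = c_1e^(t)

Coefficient matrix A = [[-5, 0], [0, 1]].
Characteristic polynomial det(A - λI) = λ^2 + 4λ - 5 = 0.
Eigenvalues λ = 1, -5.
For λ=1: (A-λI) row 1 is [-6, 0], so an eigenvector is (0, 1).
For λ=-5: (A-λI) row 2 is [0, 6], so an eigenvector is (-1, 0).
General solution: c_1e^(t)(0,1) + c_2e^(-5t)(-1,0).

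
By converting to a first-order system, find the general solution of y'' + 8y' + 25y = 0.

y(t) = C_1e^(-4t)cos(3t) + C_2e^(-4t)sin(3t)

Let x_1 = y, x_2 = y'. Then x_1' = x_2 and x_2' = -25x_1 - 8x_2.
A = [[0,1],[-25,-8]]; det(A-λI) = λ^2 + 8λ + 25.
Eigenvalues λ = -4 ± 3i.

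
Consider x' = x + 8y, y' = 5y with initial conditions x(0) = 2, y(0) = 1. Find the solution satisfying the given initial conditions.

x(t) = 2e^(5t), y(t) = e^(5t)

Coefficient matrix A = [[1, 8], [0, 5]].
Characteristic polynomial det(A - λI) = λ^2 - 6λ + 5 = 0.
Eigenvalues λ = 5, 1.
For λ=5: (A-λI) row 1 is [-4, 8], so an eigenvector is (2, 1).
For λ=1: (A-λI) row 1 is [0, 8], so an eigenvector is (-1, 0).
General solution: K_1e^(5t)(2,1) + K_2e^(t)(-1,0).
Applying x(0)=2, y(0)=1 gives K_1=1, K_2=0.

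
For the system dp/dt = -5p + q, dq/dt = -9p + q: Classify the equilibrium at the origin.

A = [[-5,1],[-9,1]]; det(A-λI) = λ^2 + 4λ + 4.
repeated λ = -2 with a single eigenvector.

stable improper node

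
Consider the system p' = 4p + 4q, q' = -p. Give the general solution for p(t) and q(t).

p(t) = -2c_1e^(2t) - 2c_2te^(2t) - c_2e^(2t), q(t) = c_1e^(2t) + c_2te^(2t)

Coefficient matrix A = [[4, 4], [-1, 0]].
Characteristic polynomial det(A - λI) = λ^2 - 4λ + 4 = 0.
Single eigenvalue λ = 2 with algebraic multiplicity 2.
Eigenvector v = (-2,1); generalized eigenvector w with (A-λI)w=v is (-1,0).
General solution: e^(2t)[c_1·v + c_2·(t·v + w)].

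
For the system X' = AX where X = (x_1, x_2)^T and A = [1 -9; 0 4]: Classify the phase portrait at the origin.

unstable node

A = [[1,-9],[0,4]]; det(A-λI) = λ^2 - 5λ + 4.
λ = 4, 1: both positive.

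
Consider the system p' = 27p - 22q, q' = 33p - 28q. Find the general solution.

Coefficient matrix A = [[27, -22], [33, -28]].
Characteristic polynomial det(A - λI) = λ^2 + λ - 30 = 0.
Eigenvalues λ = 5, -6.
For λ=5: (A-λI) row 1 is [22, -22], so an eigenvector is (1, 1).
For λ=-6: (A-λI) row 1 is [33, -22], so an eigenvector is (2, 3).
General solution: K_1e^(5t)(1,1) + K_2e^(-6t)(2,3).

p(t) = K_1e^(5t) + 2K_2e^(-6t), q(t) = K_1e^(5t) + 3K_2e^(-6t)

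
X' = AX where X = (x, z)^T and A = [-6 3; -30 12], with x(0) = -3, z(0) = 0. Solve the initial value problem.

Coefficient matrix A = [[-6, 3], [-30, 12]].
Characteristic polynomial det(A - λI) = λ^2 - 6λ + 18 = 0.
Eigenvalues λ = 3 ± 3i (complex conjugate pair).
For λ=3+3i: an eigenvector is (-1,-3) - i(0,1) = (-1, -3 - i).
A real fundamental pair from Re and Im of e^((3+3i)t)v: X_1 = e^(3t)(cos(3t)·(-1,-3) + sin(3t)·(0,1)), X_2 = e^(3t)(sin(3t)·(-1,-3) - cos(3t)·(0,1)).
General solution: C_1X_1 + C_2X_2.
Applying x(0)=-3, z(0)=0 gives C_1=3, C_2=-9.

x(t) = 9e^(3t)sin(3t) - 3e^(3t)cos(3t), z(t) = 30e^(3t)sin(3t)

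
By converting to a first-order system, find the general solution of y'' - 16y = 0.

y(t) = K_1e^(-4t) + K_2e^(4t)

Let x_1 = y, x_2 = y'. Then x_1' = x_2 and x_2' = 16x_1.
A = [[0,1],[16,0]]; det(A-λI) = λ^2 - 16.
Eigenvalues λ = -4, 4 with eigenvectors (1,-4), (1,4).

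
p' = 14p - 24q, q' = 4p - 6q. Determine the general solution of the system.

Coefficient matrix A = [[14, -24], [4, -6]].
Characteristic polynomial det(A - λI) = λ^2 - 8λ + 12 = 0.
Eigenvalues λ = 6, 2.
For λ=6: (A-λI) row 1 is [8, -24], so an eigenvector is (-3, -1).
For λ=2: (A-λI) row 1 is [12, -24], so an eigenvector is (2, 1).
General solution: C_1e^(6t)(-3,-1) + C_2e^(2t)(2,1).

p(t) = -3C_1e^(6t) + 2C_2e^(2t), q(t) = -C_1e^(6t) + C_2e^(2t)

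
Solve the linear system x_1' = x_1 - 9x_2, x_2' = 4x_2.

x_1(t) = -C_1e^(t) - 3C_2e^(4t), x_2(t) = C_2e^(4t)

Coefficient matrix A = [[1, -9], [0, 4]].
Characteristic polynomial det(A - λI) = λ^2 - 5λ + 4 = 0.
Eigenvalues λ = 1, 4.
For λ=1: (A-λI) row 1 is [0, -9], so an eigenvector is (-1, 0).
For λ=4: (A-λI) row 1 is [-3, -9], so an eigenvector is (-3, 1).
General solution: C_1e^(t)(-1,0) + C_2e^(4t)(-3,1).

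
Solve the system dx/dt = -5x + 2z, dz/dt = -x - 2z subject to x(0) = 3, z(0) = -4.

x(t) = -11e^(-3t) + 14e^(-4t), z(t) = -11e^(-3t) + 7e^(-4t)

Coefficient matrix A = [[-5, 2], [-1, -2]].
Characteristic polynomial det(A - λI) = λ^2 + 7λ + 12 = 0.
Eigenvalues λ = -3, -4.
For λ=-3: (A-λI) row 1 is [-2, 2], so an eigenvector is (1, 1).
For λ=-4: (A-λI) row 1 is [-1, 2], so an eigenvector is (-2, -1).
General solution: C_1e^(-3t)(1,1) + C_2e^(-4t)(-2,-1).
Applying x(0)=3, z(0)=-4 gives C_1=-11, C_2=-7.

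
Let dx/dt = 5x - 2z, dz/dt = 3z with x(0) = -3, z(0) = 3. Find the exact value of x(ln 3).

A = [[5,-2],[0,3]]; eigenvalues λ = 5, 3.
Eigenvectors: (-1,0) for λ=5, (1,1) for λ=3.
From the initial condition, c_1 = 6, c_2 = 3.
x(ln 3) = (6)(3^5)(-1) + (3)(3^3)(1) = -1377.

-1377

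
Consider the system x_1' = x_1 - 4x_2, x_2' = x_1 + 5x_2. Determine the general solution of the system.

x_1(t) = -2C_1e^(3t) - 2C_2te^(3t) + 3C_2e^(3t), x_2(t) = C_1e^(3t) + C_2te^(3t) - C_2e^(3t)

Coefficient matrix A = [[1, -4], [1, 5]].
Characteristic polynomial det(A - λI) = λ^2 - 6λ + 9 = 0.
Single eigenvalue λ = 3 with algebraic multiplicity 2.
Eigenvector v = (-2,1); generalized eigenvector w with (A-λI)w=v is (3,-1).
General solution: e^(3t)[C_1·v + C_2·(t·v + w)].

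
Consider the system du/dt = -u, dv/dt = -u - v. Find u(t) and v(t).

Coefficient matrix A = [[-1, 0], [-1, -1]].
Characteristic polynomial det(A - λI) = λ^2 + 2λ + 1 = 0.
Single eigenvalue λ = -1 with algebraic multiplicity 2.
Eigenvector v = (0,1); generalized eigenvector w with (A-λI)w=v is (-1,2).
General solution: e^(-t)[C_1·v + C_2·(t·v + w)].

u(t) = -C_2e^(-t), v(t) = C_1e^(-t) + C_2te^(-t) + 2C_2e^(-t)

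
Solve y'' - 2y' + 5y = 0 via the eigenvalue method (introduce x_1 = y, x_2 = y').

y(t) = K_1e^(t)cos(2t) + K_2e^(t)sin(2t)

Let x_1 = y, x_2 = y'. Then x_1' = x_2 and x_2' = -5x_1 + 2x_2.
A = [[0,1],[-5,2]]; det(A-λI) = λ^2 - 2λ + 5.
Eigenvalues λ = 1 ± 2i.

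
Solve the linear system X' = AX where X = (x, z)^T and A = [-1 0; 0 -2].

x(t) = -c_2e^(-t), z(t) = c_1e^(-2t)

Coefficient matrix A = [[-1, 0], [0, -2]].
Characteristic polynomial det(A - λI) = λ^2 + 3λ + 2 = 0.
Eigenvalues λ = -2, -1.
For λ=-2: (A-λI) row 1 is [1, 0], so an eigenvector is (0, 1).
For λ=-1: (A-λI) row 2 is [0, -1], so an eigenvector is (-1, 0).
General solution: c_1e^(-2t)(0,1) + c_2e^(-t)(-1,0).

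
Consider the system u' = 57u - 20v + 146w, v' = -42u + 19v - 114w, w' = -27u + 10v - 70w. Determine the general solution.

u(t) = 7C_1e^(3t) + 4C_2e^(-t) - 2C_3e^(4t), v(t) = -3C_1e^(3t) - 3C_2e^(-t) + 2C_3e^(4t), w(t) = -3C_1e^(3t) - 2C_2e^(-t) + C_3e^(4t)

Coefficient matrix A = [[57, -20, 146], [-42, 19, -114], [-27, 10, -70]].
det(A - λI) = 0 gives eigenvalues λ = 3, -1, 4.
For λ=3: eigenvector (7,-3,-3).
For λ=-1: eigenvector (4,-3,-2).
For λ=4: eigenvector (-2,2,1).
General solution: C_1e^(3t)(7,-3,-3) + C_2e^(-t)(4,-3,-2) + C_3e^(4t)(-2,2,1).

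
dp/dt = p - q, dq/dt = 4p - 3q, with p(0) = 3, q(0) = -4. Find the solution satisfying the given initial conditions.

p(t) = 10te^(-t) + 3e^(-t), q(t) = 20te^(-t) - 4e^(-t)

Coefficient matrix A = [[1, -1], [4, -3]].
Characteristic polynomial det(A - λI) = λ^2 + 2λ + 1 = 0.
Single eigenvalue λ = -1 with algebraic multiplicity 2.
Eigenvector v = (-1,-2); generalized eigenvector w with (A-λI)w=v is (-2,-3).
General solution: e^(-t)[K_1·v + K_2·(t·v + w)].
Applying p(0)=3, q(0)=-4 gives K_1=17, K_2=-10.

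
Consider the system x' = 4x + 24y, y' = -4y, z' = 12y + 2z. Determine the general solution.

x(t) = C_1e^(4t) - 3C_2e^(-4t), y(t) = C_2e^(-4t), z(t) = -2C_2e^(-4t) + C_3e^(2t)

Coefficient matrix A = [[4, 24, 0], [0, -4, 0], [0, 12, 2]].
det(A - λI) = 0 gives eigenvalues λ = 4, -4, 2.
For λ=4: eigenvector (1,0,0).
For λ=-4: eigenvector (-3,1,-2).
For λ=2: eigenvector (0,0,1).
General solution: C_1e^(4t)(1,0,0) + C_2e^(-4t)(-3,1,-2) + C_3e^(2t)(0,0,1).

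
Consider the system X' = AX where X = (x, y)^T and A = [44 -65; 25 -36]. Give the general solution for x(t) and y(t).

Coefficient matrix A = [[44, -65], [25, -36]].
Characteristic polynomial det(A - λI) = λ^2 - 8λ + 41 = 0.
Eigenvalues λ = 4 ± 5i (complex conjugate pair).
For λ=4+5i: an eigenvector is (3,2) - i(-2,-1) = (3 + 2i, 2 + i).
A real fundamental pair from Re and Im of e^((4+5i)t)v: X_1 = e^(4t)(cos(5t)·(3,2) + sin(5t)·(-2,-1)), X_2 = e^(4t)(sin(5t)·(3,2) - cos(5t)·(-2,-1)).
General solution: C_1X_1 + C_2X_2.

x(t) = -2C_1e^(4t)sin(5t) + 3C_1e^(4t)cos(5t) + 3C_2e^(4t)sin(5t) + 2C_2e^(4t)cos(5t), y(t) = -C_1e^(4t)sin(5t) + 2C_1e^(4t)cos(5t) + 2C_2e^(4t)sin(5t) + C_2e^(4t)cos(5t)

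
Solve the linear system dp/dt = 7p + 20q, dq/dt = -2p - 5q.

Coefficient matrix A = [[7, 20], [-2, -5]].
Characteristic polynomial det(A - λI) = λ^2 - 2λ + 5 = 0.
Eigenvalues λ = 1 ± 2i (complex conjugate pair).
For λ=1+2i: an eigenvector is (-1,0) - i(-3,1) = (-1 + 3i, 0 - i).
A real fundamental pair from Re and Im of e^((1+2i)t)v: X_1 = e^(t)(cos(2t)·(-1,0) + sin(2t)·(-3,1)), X_2 = e^(t)(sin(2t)·(-1,0) - cos(2t)·(-3,1)).
General solution: C_1X_1 + C_2X_2.

p(t) = -3C_1e^(t)sin(2t) - C_1e^(t)cos(2t) - C_2e^(t)sin(2t) + 3C_2e^(t)cos(2t), q(t) = C_1e^(t)sin(2t) - C_2e^(t)cos(2t)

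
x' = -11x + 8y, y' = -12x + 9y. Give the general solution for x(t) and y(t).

Coefficient matrix A = [[-11, 8], [-12, 9]].
Characteristic polynomial det(A - λI) = λ^2 + 2λ - 3 = 0.
Eigenvalues λ = -3, 1.
For λ=-3: (A-λI) row 1 is [-8, 8], so an eigenvector is (1, 1).
For λ=1: (A-λI) row 1 is [-12, 8], so an eigenvector is (2, 3).
General solution: C_1e^(-3t)(1,1) + C_2e^(t)(2,3).

x(t) = C_1e^(-3t) + 2C_2e^(t), y(t) = C_1e^(-3t) + 3C_2e^(t)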